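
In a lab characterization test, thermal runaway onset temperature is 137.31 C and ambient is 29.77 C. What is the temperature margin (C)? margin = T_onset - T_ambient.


Safety margin = 137.31 C - 29.77 C = 107.54 C

107.54 C


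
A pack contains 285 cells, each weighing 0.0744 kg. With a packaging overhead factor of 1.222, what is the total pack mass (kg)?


Cell mass sum = 285 * 0.0744 = 21.204 kg
With overhead 1.222: m_pack = 21.204 * 1.222 = 25.91 kg

25.91 kg


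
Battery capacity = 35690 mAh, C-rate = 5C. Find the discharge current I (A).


Convert: capacity = 35690 mAh = 35.69 Ah
At 5C: I = 5 * 35.69 Ah = 178.45 A

178.45 A


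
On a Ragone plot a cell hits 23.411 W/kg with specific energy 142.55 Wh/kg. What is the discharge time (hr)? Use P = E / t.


t = E / P = 142.55 / 23.411 = 6.089 hr

6.089 hr


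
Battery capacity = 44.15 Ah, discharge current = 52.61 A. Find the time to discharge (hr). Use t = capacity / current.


t = capacity / current = 44.15 / 52.61 = 0.8392 hr

0.8392 hr


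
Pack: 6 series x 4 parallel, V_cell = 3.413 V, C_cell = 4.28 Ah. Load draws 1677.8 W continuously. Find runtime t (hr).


Step 1: E_pack = Ns * V_cell * Np * C_cell = 6 * 3.413 * 4 * 4.28 = 350.58 Wh
Step 2: t = E_pack / P = 350.58 / 1677.8 = 0.2090 hr

0.2090 hr


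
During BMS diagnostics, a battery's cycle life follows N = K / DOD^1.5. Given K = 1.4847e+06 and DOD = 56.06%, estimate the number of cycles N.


DOD^1.5 = 419.74
N = K / DOD^1.5 = 1.4847e+06 / 419.74 = 3537

3537 cycles


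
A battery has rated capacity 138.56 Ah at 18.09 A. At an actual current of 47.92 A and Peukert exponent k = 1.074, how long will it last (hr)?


t_rated = C / I_rated = 138.56 / 18.09 = 7.6595 hr
(I_rated/I)^k = (0.3775)^1.074 = 0.35124
t = t_rated * (I_rated/I)^k = 7.6595 * 0.35124 = 2.690 hr

2.690 hr


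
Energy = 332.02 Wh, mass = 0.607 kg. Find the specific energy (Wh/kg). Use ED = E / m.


ED = E / m = 332.02 / 0.607 = 547.0 Wh/kg

547.0 Wh/kg


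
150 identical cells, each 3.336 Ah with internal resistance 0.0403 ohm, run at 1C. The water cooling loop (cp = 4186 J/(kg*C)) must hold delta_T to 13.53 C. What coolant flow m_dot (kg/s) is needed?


Step 1: I = 1 * 3.336 = 3.336 A
Step 2: Q_cell = I^2 * R = 3.336^2 * 0.0403 = 0.44849 W
Step 3: Q_total = 150 * 0.44849 = 67.274 W
Step 4: m_dot = Q_total / (cp * dT) = 67.274 / (4186 * 13.53) = 0.001188 kg/s

0.001188 kg/s


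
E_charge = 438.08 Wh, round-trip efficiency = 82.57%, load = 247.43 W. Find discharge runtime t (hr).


Step 1: E_discharge = eta/100 * E_charge = 82.57/100 * 438.08 = 361.72 Wh
Step 2: t = E_discharge / P = 361.72 / 247.43 = 1.462 hr

1.462 hr


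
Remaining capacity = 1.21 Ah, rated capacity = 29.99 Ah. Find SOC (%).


SOC = (remaining / total) * 100 = (1.21 / 29.99) * 100 = 4.035%

4.035%


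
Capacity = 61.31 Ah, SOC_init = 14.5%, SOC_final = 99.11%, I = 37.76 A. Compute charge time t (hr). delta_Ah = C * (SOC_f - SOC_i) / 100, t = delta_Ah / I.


Step 1: dSOC = 99.11% - 14.5% = 84.61%
Step 2: delta_Ah = 61.31 * 84.61 / 100 = 51.874 Ah
Step 3: t = 51.874 / 37.76 = 1.374 hr

1.374 hr


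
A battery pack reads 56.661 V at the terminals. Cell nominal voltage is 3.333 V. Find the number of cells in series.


n = V_pack / V_cell = 56.661 / 3.333 = 17

17


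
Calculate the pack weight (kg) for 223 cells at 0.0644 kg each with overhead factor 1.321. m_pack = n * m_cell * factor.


m_pack = n * m_cell * overhead = 223 * 0.0644 * 1.321 = 18.97 kg

18.97 kg


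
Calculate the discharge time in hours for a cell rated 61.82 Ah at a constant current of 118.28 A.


t = capacity / current = 61.82 / 118.28 = 0.5227 hr

0.5227 hr


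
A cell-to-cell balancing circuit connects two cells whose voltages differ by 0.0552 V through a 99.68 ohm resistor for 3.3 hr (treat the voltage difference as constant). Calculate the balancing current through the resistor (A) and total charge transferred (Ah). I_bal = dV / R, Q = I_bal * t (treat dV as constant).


First, Ohm's law: I_bal = 0.0552 V / 99.68 ohm = 5.5377e-04 A
Then Q = I * t = 5.5377e-04 A * 3.3 hr = 0.001827 Ah

I=5.5377e-04 A, Q=0.001827 Ah


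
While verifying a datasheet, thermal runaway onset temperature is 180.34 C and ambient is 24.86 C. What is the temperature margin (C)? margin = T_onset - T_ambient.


margin = T_onset - T_ambient = 180.34 - 24.86 = 155.48 C

155.48 C


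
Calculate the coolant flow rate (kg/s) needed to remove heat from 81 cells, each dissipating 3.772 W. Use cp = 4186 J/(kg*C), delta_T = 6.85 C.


Q_total = 81 * 3.772 = 305.53 W
m_dot = Q_total / (cp * dT) = 305.53 / (4186 * 6.85) = 0.01066 kg/s

0.01066 kg/s


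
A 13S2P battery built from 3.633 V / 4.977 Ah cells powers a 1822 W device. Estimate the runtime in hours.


Step 1: E_pack = Ns * V_cell * Np * C_cell = 13 * 3.633 * 2 * 4.977 = 470.12 Wh
Step 2: t = E_pack / P = 470.12 / 1822 = 0.2580 hr

0.2580 hr


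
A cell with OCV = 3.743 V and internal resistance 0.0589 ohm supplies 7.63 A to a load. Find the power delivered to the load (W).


Step 1: V_terminal = OCV - I*R = 3.743 - 7.63 * 0.0589 = 3.2936 V
Step 2: P_out = V_terminal * I = 3.2936 * 7.63 = 25.13 W

25.13 W


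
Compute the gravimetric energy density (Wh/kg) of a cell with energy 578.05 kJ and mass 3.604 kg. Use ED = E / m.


Convert: E = 578.05 kJ = 160.57 Wh
ED = E / m = 160.57 / 3.604 = 44.55 Wh/kg

44.55 Wh/kg


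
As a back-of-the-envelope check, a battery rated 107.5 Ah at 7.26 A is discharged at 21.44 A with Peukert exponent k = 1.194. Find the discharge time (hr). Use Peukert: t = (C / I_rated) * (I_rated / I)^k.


t_rated = C / I_rated = 107.5 / 7.26 = 14.807 hr
(I_rated/I)^k = (0.33862)^1.194 = 0.27446
t = t_rated * (I_rated/I)^k = 14.807 * 0.27446 = 4.064 hr

4.064 hr


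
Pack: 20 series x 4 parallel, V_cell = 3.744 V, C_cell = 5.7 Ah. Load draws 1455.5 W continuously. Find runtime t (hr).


Step 1: E_pack = Ns * V_cell * Np * C_cell = 20 * 3.744 * 4 * 5.7 = 1707.3 Wh
Step 2: t = E_pack / P = 1707.3 / 1455.5 = 1.173 hr

1.173 hr


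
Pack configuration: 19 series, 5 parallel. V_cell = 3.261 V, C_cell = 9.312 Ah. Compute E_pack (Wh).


E = Ns * Vcell * Np * Ccell = 19 * 3.261 * 5 * 9.312 = 2885 Wh

2885 Wh


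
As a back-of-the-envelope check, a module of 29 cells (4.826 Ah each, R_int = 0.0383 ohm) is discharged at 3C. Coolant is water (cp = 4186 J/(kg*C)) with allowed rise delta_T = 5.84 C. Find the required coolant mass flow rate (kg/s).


Step 1: I = 3 * 4.826 = 14.478 A
Step 2: Q_cell = I^2 * R = 14.478^2 * 0.0383 = 8.0282 W
Step 3: Q_total = 29 * 8.0282 = 232.82 W
Step 4: m_dot = Q_total / (cp * dT) = 232.82 / (4186 * 5.84) = 0.009524 kg/s

0.009524 kg/s


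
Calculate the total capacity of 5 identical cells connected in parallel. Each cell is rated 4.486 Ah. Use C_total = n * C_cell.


Parallel capacities add: 5 * 4.486 Ah = 22.43 Ah

22.43 Ah


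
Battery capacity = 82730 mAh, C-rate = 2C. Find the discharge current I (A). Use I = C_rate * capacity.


Convert: capacity = 82730 mAh = 82.73 Ah
At 2C: I = 2 * 82.73 Ah = 165.46 A

165.46 A


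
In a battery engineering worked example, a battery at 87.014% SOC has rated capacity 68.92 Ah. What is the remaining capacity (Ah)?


remaining = SOC / 100 * total = 87.014 / 100 * 68.92 = 59.97 Ah

59.97 Ah


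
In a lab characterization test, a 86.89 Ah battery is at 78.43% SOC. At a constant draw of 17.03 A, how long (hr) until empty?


Step 1: remaining = SOC/100 * C_total = 78.43/100 * 86.89 = 68.148 Ah
Step 2: t = remaining / I = 68.148 / 17.03 = 4.002 hr

4.002 hr


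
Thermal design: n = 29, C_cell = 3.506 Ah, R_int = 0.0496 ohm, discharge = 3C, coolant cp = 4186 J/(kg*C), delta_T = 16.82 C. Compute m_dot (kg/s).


Step 1: I = 3 * 3.506 = 10.518 A
Step 2: Q_cell = I^2 * R = 10.518^2 * 0.0496 = 5.4872 W
Step 3: Q_total = 29 * 5.4872 = 159.13 W
Step 4: m_dot = Q_total / (cp * dT) = 159.13 / (4186 * 16.82) = 0.002260 kg/s

0.002260 kg/s


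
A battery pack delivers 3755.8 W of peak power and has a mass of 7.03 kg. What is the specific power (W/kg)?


SP = P / m = 3755.8 / 7.03 = 534.3 W/kg

534.3 W/kg


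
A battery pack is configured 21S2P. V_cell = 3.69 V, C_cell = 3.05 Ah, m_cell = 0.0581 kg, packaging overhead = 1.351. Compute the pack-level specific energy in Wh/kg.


Step 1: V_pack = 21 * 3.69 = 77.49 V
Step 2: C_pack = 2 * 3.05 = 6.1 Ah
Step 3: E_pack = V_pack * C_pack = 77.49 * 6.1 = 472.69 Wh
Step 4: m_pack = 21 * 2 * 0.0581 * 1.351 = 3.2967 kg
Step 5: ED = E_pack / m_pack = 472.69 / 3.2967 = 143.4 Wh/kg

143.4 Wh/kg


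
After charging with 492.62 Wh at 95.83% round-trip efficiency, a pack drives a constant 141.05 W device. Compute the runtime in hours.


Step 1: E_discharge = eta/100 * E_charge = 95.83/100 * 492.62 = 472.08 Wh
Step 2: t = E_discharge / P = 472.08 / 141.05 = 3.347 hr

3.347 hr


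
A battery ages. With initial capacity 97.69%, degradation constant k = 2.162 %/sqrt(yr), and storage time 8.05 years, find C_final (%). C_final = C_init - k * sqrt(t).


Step 1: sqrt(8.05 yr) = 2.8373
Step 2: drop = 2.162 * 2.8373 = 6.1342
Step 3: C_final = 97.69 - 6.1342 = 91.56%

91.56%


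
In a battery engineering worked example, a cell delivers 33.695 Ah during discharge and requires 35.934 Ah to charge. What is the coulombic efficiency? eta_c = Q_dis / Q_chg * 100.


Coulombic efficiency = 33.695/35.934 * 100% = 93.77%

93.77%


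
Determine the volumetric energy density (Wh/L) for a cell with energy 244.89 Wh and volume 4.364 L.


Volumetric ED = 244.89 Wh / 4.364 L = 56.12 Wh/L

56.12 Wh/L


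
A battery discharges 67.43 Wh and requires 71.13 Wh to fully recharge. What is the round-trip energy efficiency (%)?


eta_e = E_dis / E_chg * 100 = 67.43 / 71.13 * 100 = 94.80%

94.80%


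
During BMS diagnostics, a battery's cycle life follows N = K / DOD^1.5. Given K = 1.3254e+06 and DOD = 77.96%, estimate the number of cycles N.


DOD^1.5 = 688.35
N = K / DOD^1.5 = 1.3254e+06 / 688.35 = 1925

1925 cycles


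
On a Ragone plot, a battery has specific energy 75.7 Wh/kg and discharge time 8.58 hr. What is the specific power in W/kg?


Specific power = 75.7 Wh/kg / 8.58 hr = 8.823 W/kg

8.823 W/kg


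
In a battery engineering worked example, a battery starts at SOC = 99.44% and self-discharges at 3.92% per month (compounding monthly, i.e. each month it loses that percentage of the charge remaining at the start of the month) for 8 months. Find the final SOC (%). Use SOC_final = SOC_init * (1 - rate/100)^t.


decay = (1 - 3.92/100)^8 = 0.72621
SOC_final = 99.44 * 0.72621 = 72.21%

72.21%


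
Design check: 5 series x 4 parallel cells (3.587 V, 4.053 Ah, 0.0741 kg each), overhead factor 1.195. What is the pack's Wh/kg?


Step 1: V_pack = 5 * 3.587 = 17.935 V
Step 2: C_pack = 4 * 4.053 = 16.212 Ah
Step 3: E_pack = V_pack * C_pack = 17.935 * 16.212 = 290.76 Wh
Step 4: m_pack = 5 * 4 * 0.0741 * 1.195 = 1.771 kg
Step 5: ED = E_pack / m_pack = 290.76 / 1.771 = 164.2 Wh/kg

164.2 Wh/kg


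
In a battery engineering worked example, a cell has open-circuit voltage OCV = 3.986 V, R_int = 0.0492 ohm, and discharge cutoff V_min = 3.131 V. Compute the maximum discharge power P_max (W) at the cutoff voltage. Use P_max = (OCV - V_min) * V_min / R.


P_max = (OCV - V_min) * V_min / R = (3.986 - 3.131) * 3.131 / 0.0492 = 0.855 * 3.131 / 0.0492 = 54.41 W

54.41 W


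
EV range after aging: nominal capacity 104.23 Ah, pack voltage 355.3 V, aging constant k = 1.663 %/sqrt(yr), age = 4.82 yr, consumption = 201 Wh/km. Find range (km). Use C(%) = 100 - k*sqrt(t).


Step 1: capacity retention = 100 - 1.663 * sqrt(4.82) = 100 - 1.663 * 2.1954 = 96.349%
Step 2: C_now = 104.23 * 96.349/100 = 100.42 Ah
Step 3: E_pack = V * C_now = 355.3 * 100.42 = 35679 Wh
Step 4: range = E_pack / consumption = 35679 / 201 = 177.5 km

177.5 km


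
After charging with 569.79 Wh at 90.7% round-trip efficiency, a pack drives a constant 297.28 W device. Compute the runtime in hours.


Step 1: E_discharge = eta/100 * E_charge = 90.7/100 * 569.79 = 516.8 Wh
Step 2: t = E_discharge / P = 516.8 / 297.28 = 1.738 hr

1.738 hr


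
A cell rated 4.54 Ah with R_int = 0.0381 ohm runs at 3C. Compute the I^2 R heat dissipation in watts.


Step 1: I = C_rate * capacity = 3 * 4.54 = 13.62 A
Step 2: Q = I^2 * R = 13.62^2 * 0.0381 = 185.5 * 0.0381 = 7.068 W

7.068 W


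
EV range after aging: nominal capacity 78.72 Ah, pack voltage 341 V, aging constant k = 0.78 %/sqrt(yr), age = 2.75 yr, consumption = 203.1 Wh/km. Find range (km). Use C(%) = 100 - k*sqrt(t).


Step 1: capacity retention = 100 - 0.78 * sqrt(2.75) = 100 - 0.78 * 1.6583 = 98.707%
Step 2: C_now = 78.72 * 98.707/100 = 77.702 Ah
Step 3: E_pack = V * C_now = 341 * 77.702 = 26496 Wh
Step 4: range = E_pack / consumption = 26496 / 203.1 = 130.5 km

130.5 km


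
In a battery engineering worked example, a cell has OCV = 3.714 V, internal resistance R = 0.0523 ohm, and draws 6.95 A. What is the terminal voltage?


V = OCV - I*R = 3.714 - 6.95 * 0.0523 = 3.351 V

3.351 V


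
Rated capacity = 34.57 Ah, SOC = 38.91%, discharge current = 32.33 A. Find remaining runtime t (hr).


Step 1: remaining = SOC/100 * C_total = 38.91/100 * 34.57 = 13.451 Ah
Step 2: t = remaining / I = 13.451 / 32.33 = 0.4161 hr

0.4161 hr


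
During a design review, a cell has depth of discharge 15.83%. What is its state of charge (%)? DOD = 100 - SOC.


SOC = 100 - DOD = 100 - 15.83 = 84.17%

84.17%


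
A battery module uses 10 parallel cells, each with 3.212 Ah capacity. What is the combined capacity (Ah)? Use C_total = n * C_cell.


Parallel capacities add: 10 * 3.212 Ah = 32.12 Ah

32.12 Ah


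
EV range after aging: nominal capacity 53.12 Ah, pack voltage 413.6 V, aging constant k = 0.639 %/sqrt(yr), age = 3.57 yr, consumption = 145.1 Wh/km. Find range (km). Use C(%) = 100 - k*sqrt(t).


Step 1: capacity retention = 100 - 0.639 * sqrt(3.57) = 100 - 0.639 * 1.8894 = 98.793%
Step 2: C_now = 53.12 * 98.793/100 = 52.479 Ah
Step 3: E_pack = V * C_now = 413.6 * 52.479 = 21705 Wh
Step 4: range = E_pack / consumption = 21705 / 145.1 = 149.6 km

149.6 km


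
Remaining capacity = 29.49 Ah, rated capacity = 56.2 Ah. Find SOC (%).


SOC% = 29.49 / 56.2 * 100 = 52.47%

52.47%


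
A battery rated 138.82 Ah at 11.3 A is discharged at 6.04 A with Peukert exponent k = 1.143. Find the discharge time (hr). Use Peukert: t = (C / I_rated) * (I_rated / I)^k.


Step 1: t_rated = C / I_rated = 138.82 / 11.3 = 12.285 hr
Step 2: ratio = 11.3 / 6.04 = 1.8709
Step 3: ratio^k = 1.8709^1.143 = 2.0462
Step 4: t = t_rated * ratio^k = 12.285 * 2.0462 = 25.14 hr

25.14 hr


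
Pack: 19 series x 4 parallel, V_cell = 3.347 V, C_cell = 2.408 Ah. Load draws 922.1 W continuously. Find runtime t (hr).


Step 1: E_pack = Ns * V_cell * Np * C_cell = 19 * 3.347 * 4 * 2.408 = 612.53 Wh
Step 2: t = E_pack / P = 612.53 / 922.1 = 0.6643 hr

0.6643 hr


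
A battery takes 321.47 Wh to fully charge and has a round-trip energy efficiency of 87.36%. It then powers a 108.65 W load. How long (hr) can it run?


Step 1: E_discharge = eta/100 * E_charge = 87.36/100 * 321.47 = 280.84 Wh
Step 2: t = E_discharge / P = 280.84 / 108.65 = 2.585 hr

2.585 hr


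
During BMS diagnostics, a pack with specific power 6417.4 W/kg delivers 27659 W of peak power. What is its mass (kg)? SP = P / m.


m = P / SP = 27659 / 6417.4 = 4.310 kg

4.310 kg


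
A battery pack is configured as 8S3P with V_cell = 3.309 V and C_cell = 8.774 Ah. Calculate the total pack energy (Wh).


E = Ns * Vcell * Np * Ccell = 8 * 3.309 * 3 * 8.774 = 696.8 Wh

696.8 Wh


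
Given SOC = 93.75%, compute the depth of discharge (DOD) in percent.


DOD = 100 - SOC = 100 - 93.75 = 6.25%

6.25%


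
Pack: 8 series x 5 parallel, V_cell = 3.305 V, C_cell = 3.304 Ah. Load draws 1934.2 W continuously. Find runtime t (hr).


Step 1: E_pack = Ns * V_cell * Np * C_cell = 8 * 3.305 * 5 * 3.304 = 436.79 Wh
Step 2: t = E_pack / P = 436.79 / 1934.2 = 0.2258 hr

0.2258 hr


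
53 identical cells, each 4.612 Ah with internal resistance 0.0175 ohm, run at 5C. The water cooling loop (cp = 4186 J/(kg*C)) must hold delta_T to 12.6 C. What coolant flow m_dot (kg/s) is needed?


Step 1: I = 5 * 4.612 = 23.06 A
Step 2: Q_cell = I^2 * R = 23.06^2 * 0.0175 = 9.3059 W
Step 3: Q_total = 53 * 9.3059 = 493.21 W
Step 4: m_dot = Q_total / (cp * dT) = 493.21 / (4186 * 12.6) = 0.009351 kg/s

0.009351 kg/s


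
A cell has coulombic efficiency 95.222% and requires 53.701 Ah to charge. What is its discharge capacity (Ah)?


Q_dis = eta/100 * Q_chg = 95.222/100 * 53.701 = 51.14 Ah

51.14 Ah


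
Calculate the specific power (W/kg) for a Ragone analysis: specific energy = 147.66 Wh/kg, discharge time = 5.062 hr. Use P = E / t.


Specific power = 147.66 Wh/kg / 5.062 hr = 29.17 W/kg

29.17 W/kg


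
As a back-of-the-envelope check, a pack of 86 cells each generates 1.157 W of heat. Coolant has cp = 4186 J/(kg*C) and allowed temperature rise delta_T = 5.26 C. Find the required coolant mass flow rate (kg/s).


Q_total = 86 * 1.157 = 99.502 W
m_dot = Q_total / (cp * dT) = 99.502 / (4186 * 5.26) = 0.004519 kg/s

0.004519 kg/s


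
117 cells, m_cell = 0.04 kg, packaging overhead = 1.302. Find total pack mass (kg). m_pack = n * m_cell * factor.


Cell mass sum = 117 * 0.04 = 4.68 kg
With overhead 1.302: m_pack = 4.68 * 1.302 = 6.093 kg

6.093 kg


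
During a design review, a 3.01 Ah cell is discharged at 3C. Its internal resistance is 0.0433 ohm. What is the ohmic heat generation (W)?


Step 1: I = C_rate * capacity = 3 * 3.01 = 9.03 A
Step 2: Q = I^2 * R = 9.03^2 * 0.0433 = 81.541 * 0.0433 = 3.531 W

3.531 W


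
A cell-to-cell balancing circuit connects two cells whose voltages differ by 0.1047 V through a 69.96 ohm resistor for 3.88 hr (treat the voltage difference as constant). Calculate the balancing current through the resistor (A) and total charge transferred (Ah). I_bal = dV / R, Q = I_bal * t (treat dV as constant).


I_bal = dV / R = 0.1047 / 69.96 = 0.0014966 A
Q = I_bal * t = 0.0014966 * 3.88 = 0.005807 Ah

I=0.0014966 A, Q=0.005807 Ah


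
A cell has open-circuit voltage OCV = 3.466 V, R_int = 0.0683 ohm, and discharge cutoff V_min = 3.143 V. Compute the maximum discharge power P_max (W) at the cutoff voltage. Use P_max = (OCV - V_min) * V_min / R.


dV = OCV - V_min = 0.323 V (so I_max = dV / R)
P_max = dV * V_min / R = 0.323 * 3.143 / 0.0683 = 14.86 W

14.86 W


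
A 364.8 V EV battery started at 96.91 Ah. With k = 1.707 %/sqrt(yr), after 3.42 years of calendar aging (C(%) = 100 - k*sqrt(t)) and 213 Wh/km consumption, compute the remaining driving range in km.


Step 1: capacity retention = 100 - 1.707 * sqrt(3.42) = 100 - 1.707 * 1.8493 = 96.843%
Step 2: C_now = 96.91 * 96.843/100 = 93.851 Ah
Step 3: E_pack = V * C_now = 364.8 * 93.851 = 34237 Wh
Step 4: range = E_pack / consumption = 34237 / 213 = 160.7 km

160.7 km


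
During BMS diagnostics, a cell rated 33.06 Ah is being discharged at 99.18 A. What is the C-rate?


C_rate = I / capacity = 99.18 / 33.06 = 3C

3C


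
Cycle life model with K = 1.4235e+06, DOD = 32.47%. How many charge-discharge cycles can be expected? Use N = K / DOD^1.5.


Step 1: DOD^1.5 = 32.47^1.5 = 185.02
Step 2: N = 1.4235e+06 / 185.02 = 7694 cycles

7694 cycles


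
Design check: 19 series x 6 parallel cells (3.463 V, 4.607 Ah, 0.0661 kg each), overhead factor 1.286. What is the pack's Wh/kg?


Step 1: V_pack = 19 * 3.463 = 65.797 V
Step 2: C_pack = 6 * 4.607 = 27.642 Ah
Step 3: E_pack = V_pack * C_pack = 65.797 * 27.642 = 1818.8 Wh
Step 4: m_pack = 19 * 6 * 0.0661 * 1.286 = 9.6905 kg
Step 5: ED = E_pack / m_pack = 1818.8 / 9.6905 = 187.7 Wh/kg

187.7 Wh/kg


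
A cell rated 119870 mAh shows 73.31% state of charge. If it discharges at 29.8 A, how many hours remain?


Convert: C_total = 119870 mAh = 119.87 Ah
Step 1: remaining = SOC/100 * C_total = 73.31/100 * 119.87 = 87.877 Ah
Step 2: t = remaining / I = 87.877 / 29.8 = 2.949 hr

2.949 hr


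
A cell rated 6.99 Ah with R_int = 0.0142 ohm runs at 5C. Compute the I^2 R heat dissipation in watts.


Step 1: I = C_rate * capacity = 5 * 6.99 = 34.95 A
Step 2: Q = I^2 * R = 34.95^2 * 0.0142 = 1221.5 * 0.0142 = 17.35 W

17.35 W


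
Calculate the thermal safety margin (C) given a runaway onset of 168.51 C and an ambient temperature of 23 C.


margin = T_onset - T_ambient = 168.51 - 23 = 145.51 C

145.51 C


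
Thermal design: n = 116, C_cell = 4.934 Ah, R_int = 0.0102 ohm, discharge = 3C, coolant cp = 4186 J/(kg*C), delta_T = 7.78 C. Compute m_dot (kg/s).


Step 1: I = 3 * 4.934 = 14.802 A
Step 2: Q_cell = I^2 * R = 14.802^2 * 0.0102 = 2.2348 W
Step 3: Q_total = 116 * 2.2348 = 259.24 W
Step 4: m_dot = Q_total / (cp * dT) = 259.24 / (4186 * 7.78) = 0.007960 kg/s

0.007960 kg/s


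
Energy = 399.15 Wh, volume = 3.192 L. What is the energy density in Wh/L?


ED = E / V = 399.15 / 3.192 = 125.0 Wh/L

125.0 Wh/L


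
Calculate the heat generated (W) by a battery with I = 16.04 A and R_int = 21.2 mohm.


Convert: R = 21.2 mohm = 0.0212 ohm
I^2 = 257.28
Q = 257.28 * 0.0212 = 5.454 W

5.454 W


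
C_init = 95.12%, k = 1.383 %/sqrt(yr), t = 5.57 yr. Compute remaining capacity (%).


Step 1: sqrt(5.57 yr) = 2.3601
Step 2: drop = 1.383 * 2.3601 = 3.264
Step 3: C_final = 95.12 - 3.264 = 91.86%

91.86%


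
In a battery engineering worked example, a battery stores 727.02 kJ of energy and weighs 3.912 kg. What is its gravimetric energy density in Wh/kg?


Convert: E = 727.02 kJ = 201.95 Wh
ED = E / m = 201.95 / 3.912 = 51.62 Wh/kg

51.62 Wh/kg


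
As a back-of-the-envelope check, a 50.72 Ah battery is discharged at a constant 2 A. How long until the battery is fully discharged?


Runtime = 50.72 Ah / 2 A = 25.36 hr

25.36 hr


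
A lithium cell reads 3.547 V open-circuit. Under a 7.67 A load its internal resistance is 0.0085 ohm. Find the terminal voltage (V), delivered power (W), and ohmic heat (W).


Step 1: V_terminal = OCV - I*R = 3.547 - 7.67 * 0.0085 = 3.4818 V
Step 2: P_out = V_terminal * I = 3.4818 * 7.67 = 26.71 W
Step 3: Q = I^2 * R = 7.67^2 * 0.0085 = 0.5000 W

V=3.4818 V, P=26.71 W, Q=0.5000 W


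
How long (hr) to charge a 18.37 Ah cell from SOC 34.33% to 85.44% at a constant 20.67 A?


delta_Ah = 18.37 * (85.44 - 34.33) / 100 = 9.3889 Ah
t = delta_Ah / I = 9.3889 / 20.67 = 0.4542 hr

0.4542 hr


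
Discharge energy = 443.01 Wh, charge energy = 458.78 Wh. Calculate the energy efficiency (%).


eta_e = E_dis / E_chg * 100 = 443.01 / 458.78 * 100 = 96.56%

96.56%


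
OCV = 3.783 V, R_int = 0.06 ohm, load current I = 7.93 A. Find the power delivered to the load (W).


Step 1: V_terminal = OCV - I*R = 3.783 - 7.93 * 0.06 = 3.3072 V
Step 2: P_out = V_terminal * I = 3.3072 * 7.93 = 26.23 W

26.23 W


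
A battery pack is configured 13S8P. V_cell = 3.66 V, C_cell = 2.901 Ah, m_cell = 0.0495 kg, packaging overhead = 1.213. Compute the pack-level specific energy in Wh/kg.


Step 1: V_pack = 13 * 3.66 = 47.58 V
Step 2: C_pack = 8 * 2.901 = 23.208 Ah
Step 3: E_pack = V_pack * C_pack = 47.58 * 23.208 = 1104.2 Wh
Step 4: m_pack = 13 * 8 * 0.0495 * 1.213 = 6.2445 kg
Step 5: ED = E_pack / m_pack = 1104.2 / 6.2445 = 176.8 Wh/kg

176.8 Wh/kg


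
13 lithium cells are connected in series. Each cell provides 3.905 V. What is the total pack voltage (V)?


Series voltages add: 13 * 3.905 V = 50.765 V

50.765 V


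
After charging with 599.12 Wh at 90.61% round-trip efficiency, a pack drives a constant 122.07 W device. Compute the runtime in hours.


Step 1: E_discharge = eta/100 * E_charge = 90.61/100 * 599.12 = 542.86 Wh
Step 2: t = E_discharge / P = 542.86 / 122.07 = 4.447 hr

4.447 hr


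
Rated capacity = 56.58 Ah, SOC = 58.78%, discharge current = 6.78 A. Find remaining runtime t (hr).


Step 1: remaining = SOC/100 * C_total = 58.78/100 * 56.58 = 33.258 Ah
Step 2: t = remaining / I = 33.258 / 6.78 = 4.905 hr

4.905 hr


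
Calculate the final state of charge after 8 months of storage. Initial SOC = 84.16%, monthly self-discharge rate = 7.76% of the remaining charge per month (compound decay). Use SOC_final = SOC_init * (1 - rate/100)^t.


decay = (1 - 7.76/100)^8 = 0.52403
SOC_final = 84.16 * 0.52403 = 44.10%

44.10%


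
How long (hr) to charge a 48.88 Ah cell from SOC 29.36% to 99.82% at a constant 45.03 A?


delta_Ah = 48.88 * (99.82 - 29.36) / 100 = 34.441 Ah
t = delta_Ah / I = 34.441 / 45.03 = 0.7648 hr

0.7648 hr


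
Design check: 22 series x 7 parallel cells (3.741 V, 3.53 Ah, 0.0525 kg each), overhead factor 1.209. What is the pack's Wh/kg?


Step 1: V_pack = 22 * 3.741 = 82.302 V
Step 2: C_pack = 7 * 3.53 = 24.71 Ah
Step 3: E_pack = V_pack * C_pack = 82.302 * 24.71 = 2033.7 Wh
Step 4: m_pack = 22 * 7 * 0.0525 * 1.209 = 9.7748 kg
Step 5: ED = E_pack / m_pack = 2033.7 / 9.7748 = 208.1 Wh/kg

208.1 Wh/kg


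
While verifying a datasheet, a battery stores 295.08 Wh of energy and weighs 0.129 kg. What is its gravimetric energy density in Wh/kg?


Specific energy = 295.08 Wh / 0.129 kg = 2287 Wh/kg

2287 Wh/kg


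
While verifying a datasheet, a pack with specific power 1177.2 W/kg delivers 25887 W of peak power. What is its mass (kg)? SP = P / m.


m = P / SP = 25887 / 1177.2 = 21.99 kg

21.99 kg


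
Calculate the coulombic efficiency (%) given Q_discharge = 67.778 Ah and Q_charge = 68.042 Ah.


Coulombic efficiency = 67.778/68.042 * 100% = 99.61%

99.61%


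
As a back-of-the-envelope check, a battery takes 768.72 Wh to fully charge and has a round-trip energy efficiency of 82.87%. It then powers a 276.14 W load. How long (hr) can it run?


Step 1: E_discharge = eta/100 * E_charge = 82.87/100 * 768.72 = 637.04 Wh
Step 2: t = E_discharge / P = 637.04 / 276.14 = 2.307 hr

2.307 hr


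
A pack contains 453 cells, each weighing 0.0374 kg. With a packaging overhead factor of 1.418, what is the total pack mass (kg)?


Cell mass sum = 453 * 0.0374 = 16.942 kg
With overhead 1.418: m_pack = 16.942 * 1.418 = 24.02 kg

24.02 kg


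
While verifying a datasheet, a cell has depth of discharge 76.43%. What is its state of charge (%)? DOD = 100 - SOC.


SOC = 100 - DOD = 100 - 76.43 = 23.57%

23.57%


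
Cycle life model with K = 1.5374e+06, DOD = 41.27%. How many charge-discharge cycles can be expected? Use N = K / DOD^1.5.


DOD^1.5 = 265.13
N = K / DOD^1.5 = 1.5374e+06 / 265.13 = 5799

5799 cycles


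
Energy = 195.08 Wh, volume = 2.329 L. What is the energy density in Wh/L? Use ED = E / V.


ED = E / V = 195.08 / 2.329 = 83.76 Wh/L

83.76 Wh/L


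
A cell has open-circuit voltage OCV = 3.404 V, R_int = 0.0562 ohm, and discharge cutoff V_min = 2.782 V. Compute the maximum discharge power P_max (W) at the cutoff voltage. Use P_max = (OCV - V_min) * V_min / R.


dV = OCV - V_min = 0.622 V (so I_max = dV / R)
P_max = dV * V_min / R = 0.622 * 2.782 / 0.0562 = 30.79 W

30.79 W


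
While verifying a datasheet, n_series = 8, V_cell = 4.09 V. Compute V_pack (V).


V_pack = n * V_cell = 8 * 4.09 = 32.72 V

32.72 V


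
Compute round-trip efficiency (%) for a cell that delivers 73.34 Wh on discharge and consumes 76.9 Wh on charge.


eta_e = E_dis / E_chg * 100 = 73.34 / 76.9 * 100 = 95.37%

95.37%


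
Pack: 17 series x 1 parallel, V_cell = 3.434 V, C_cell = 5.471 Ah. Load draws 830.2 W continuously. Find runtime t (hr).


Step 1: E_pack = Ns * V_cell * Np * C_cell = 17 * 3.434 * 1 * 5.471 = 319.39 Wh
Step 2: t = E_pack / P = 319.39 / 830.2 = 0.3847 hr

0.3847 hr


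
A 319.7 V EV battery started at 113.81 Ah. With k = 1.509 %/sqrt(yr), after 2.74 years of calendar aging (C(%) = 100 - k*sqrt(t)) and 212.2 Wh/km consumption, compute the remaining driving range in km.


Step 1: capacity retention = 100 - 1.509 * sqrt(2.74) = 100 - 1.509 * 1.6553 = 97.502%
Step 2: C_now = 113.81 * 97.502/100 = 110.97 Ah
Step 3: E_pack = V * C_now = 319.7 * 110.97 = 35477 Wh
Step 4: range = E_pack / consumption = 35477 / 212.2 = 167.2 km

167.2 km


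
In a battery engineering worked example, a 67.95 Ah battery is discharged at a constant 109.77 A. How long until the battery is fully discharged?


Runtime = 67.95 Ah / 109.77 A = 0.6190 hr

0.6190 hr


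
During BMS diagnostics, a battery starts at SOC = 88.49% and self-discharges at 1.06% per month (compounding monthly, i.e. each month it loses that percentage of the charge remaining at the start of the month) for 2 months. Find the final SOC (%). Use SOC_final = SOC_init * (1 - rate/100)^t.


Monthly retention factor = 1 - 1.06/100 = 0.9894
Over 2 months: factor^2 = 0.97891
SOC_final = 88.49 * 0.97891 = 86.62%

86.62%


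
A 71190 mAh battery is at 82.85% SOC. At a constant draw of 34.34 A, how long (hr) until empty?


Convert: C_total = 71190 mAh = 71.19 Ah
Step 1: remaining = SOC/100 * C_total = 82.85/100 * 71.19 = 58.981 Ah
Step 2: t = remaining / I = 58.981 / 34.34 = 1.718 hr

1.718 hr


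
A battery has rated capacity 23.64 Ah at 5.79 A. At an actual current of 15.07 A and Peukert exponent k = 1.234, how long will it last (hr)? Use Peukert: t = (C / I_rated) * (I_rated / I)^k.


Step 1: t_rated = C / I_rated = 23.64 / 5.79 = 4.0829 hr
Step 2: ratio = 5.79 / 15.07 = 0.38421
Step 3: ratio^k = 0.38421^1.234 = 0.30716
Step 4: t = t_rated * ratio^k = 4.0829 * 0.30716 = 1.254 hr

1.254 hr


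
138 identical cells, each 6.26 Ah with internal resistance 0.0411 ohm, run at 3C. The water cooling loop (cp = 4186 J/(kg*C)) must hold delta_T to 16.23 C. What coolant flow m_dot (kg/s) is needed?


Step 1: I = 3 * 6.26 = 18.78 A
Step 2: Q_cell = I^2 * R = 18.78^2 * 0.0411 = 14.495 W
Step 3: Q_total = 138 * 14.495 = 2000.3 W
Step 4: m_dot = Q_total / (cp * dT) = 2000.3 / (4186 * 16.23) = 0.02944 kg/s

0.02944 kg/s


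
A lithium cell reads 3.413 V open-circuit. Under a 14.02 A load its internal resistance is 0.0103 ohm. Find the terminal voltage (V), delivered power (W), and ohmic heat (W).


Step 1: V_terminal = OCV - I*R = 3.413 - 14.02 * 0.0103 = 3.2686 V
Step 2: P_out = V_terminal * I = 3.2686 * 14.02 = 45.83 W
Step 3: Q = I^2 * R = 14.02^2 * 0.0103 = 2.025 W

V=3.2686 V, P=45.83 W, Q=2.025 W


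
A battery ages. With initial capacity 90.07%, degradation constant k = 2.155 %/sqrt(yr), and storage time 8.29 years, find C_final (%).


sqrt(t) = sqrt(8.29) = 2.8792
C_final = 90.07 - 2.155 * 2.8792 = 83.87%

83.87%


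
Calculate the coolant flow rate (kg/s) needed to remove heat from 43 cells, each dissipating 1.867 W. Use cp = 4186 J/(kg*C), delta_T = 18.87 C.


Q_total = 43 * 1.867 = 80.281 W
m_dot = Q_total / (cp * dT) = 80.281 / (4186 * 18.87) = 0.001016 kg/s

0.001016 kg/s


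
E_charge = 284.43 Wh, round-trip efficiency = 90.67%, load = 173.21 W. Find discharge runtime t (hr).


Step 1: E_discharge = eta/100 * E_charge = 90.67/100 * 284.43 = 257.89 Wh
Step 2: t = E_discharge / P = 257.89 / 173.21 = 1.489 hr

1.489 hr


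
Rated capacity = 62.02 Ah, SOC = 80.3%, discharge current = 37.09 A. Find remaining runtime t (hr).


Step 1: remaining = SOC/100 * C_total = 80.3/100 * 62.02 = 49.802 Ah
Step 2: t = remaining / I = 49.802 / 37.09 = 1.343 hr

1.343 hr


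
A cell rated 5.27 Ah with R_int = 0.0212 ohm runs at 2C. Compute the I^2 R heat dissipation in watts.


Step 1: I = C_rate * capacity = 2 * 5.27 = 10.54 A
Step 2: Q = I^2 * R = 10.54^2 * 0.0212 = 111.09 * 0.0212 = 2.355 W

2.355 W


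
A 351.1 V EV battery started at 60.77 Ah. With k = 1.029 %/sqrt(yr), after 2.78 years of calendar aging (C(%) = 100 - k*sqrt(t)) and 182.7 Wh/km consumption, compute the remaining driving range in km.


Step 1: capacity retention = 100 - 1.029 * sqrt(2.78) = 100 - 1.029 * 1.6673 = 98.284%
Step 2: C_now = 60.77 * 98.284/100 = 59.727 Ah
Step 3: E_pack = V * C_now = 351.1 * 59.727 = 20970 Wh
Step 4: range = E_pack / consumption = 20970 / 182.7 = 114.8 km

114.8 km


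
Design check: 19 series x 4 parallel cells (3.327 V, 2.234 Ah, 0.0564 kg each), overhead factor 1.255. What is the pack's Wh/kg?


Step 1: V_pack = 19 * 3.327 = 63.213 V
Step 2: C_pack = 4 * 2.234 = 8.936 Ah
Step 3: E_pack = V_pack * C_pack = 63.213 * 8.936 = 564.87 Wh
Step 4: m_pack = 19 * 4 * 0.0564 * 1.255 = 5.3794 kg
Step 5: ED = E_pack / m_pack = 564.87 / 5.3794 = 105.0 Wh/kg

105.0 Wh/kg


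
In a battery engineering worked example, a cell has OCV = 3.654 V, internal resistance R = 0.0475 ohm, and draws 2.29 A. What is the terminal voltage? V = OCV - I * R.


IR drop = 2.29 * 0.0475 = 0.10878 V
V = 3.654 - 0.10878 = 3.545 V

3.545 V


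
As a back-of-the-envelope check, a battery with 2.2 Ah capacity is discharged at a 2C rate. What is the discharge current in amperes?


I = C_rate * capacity = 2 * 2.2 = 4.4 A

4.4 A


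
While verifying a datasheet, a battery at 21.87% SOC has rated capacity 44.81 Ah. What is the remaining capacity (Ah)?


remaining = SOC / 100 * total = 21.87 / 100 * 44.81 = 9.800 Ah

9.800 Ah


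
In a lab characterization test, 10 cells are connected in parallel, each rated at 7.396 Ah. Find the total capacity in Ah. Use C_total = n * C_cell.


Parallel capacities add: 10 * 7.396 Ah = 73.96 Ah

73.96 Ah


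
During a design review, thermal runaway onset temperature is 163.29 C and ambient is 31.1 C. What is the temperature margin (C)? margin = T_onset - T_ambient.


Safety margin = 163.29 C - 31.1 C = 132.19 C

132.19 C


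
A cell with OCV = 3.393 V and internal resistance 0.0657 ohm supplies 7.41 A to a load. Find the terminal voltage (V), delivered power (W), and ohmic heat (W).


Step 1: V_terminal = OCV - I*R = 3.393 - 7.41 * 0.0657 = 2.9062 V
Step 2: P_out = V_terminal * I = 2.9062 * 7.41 = 21.53 W
Step 3: Q = I^2 * R = 7.41^2 * 0.0657 = 3.607 W

V=2.9062 V, P=21.53 W, Q=3.607 W


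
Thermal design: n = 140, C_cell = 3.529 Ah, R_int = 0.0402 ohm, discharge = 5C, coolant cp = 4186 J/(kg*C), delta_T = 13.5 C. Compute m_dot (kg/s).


Step 1: I = 5 * 3.529 = 17.645 A
Step 2: Q_cell = I^2 * R = 17.645^2 * 0.0402 = 12.516 W
Step 3: Q_total = 140 * 12.516 = 1752.2 W
Step 4: m_dot = Q_total / (cp * dT) = 1752.2 / (4186 * 13.5) = 0.03101 kg/s

0.03101 kg/s


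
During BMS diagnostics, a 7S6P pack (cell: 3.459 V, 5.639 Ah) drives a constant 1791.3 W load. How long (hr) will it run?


Step 1: E_pack = Ns * V_cell * Np * C_cell = 7 * 3.459 * 6 * 5.639 = 819.22 Wh
Step 2: t = E_pack / P = 819.22 / 1791.3 = 0.4573 hr

0.4573 hr


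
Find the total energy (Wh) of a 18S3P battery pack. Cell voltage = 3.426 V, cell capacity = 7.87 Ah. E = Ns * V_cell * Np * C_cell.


E = Ns * Vcell * Np * Ccell = 18 * 3.426 * 3 * 7.87 = 1456 Wh

1456 Wh


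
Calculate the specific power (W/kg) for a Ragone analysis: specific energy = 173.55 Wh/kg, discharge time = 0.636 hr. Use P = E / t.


P_specific = E / t = 173.55 / 0.636 = 272.9 W/kg

272.9 W/kg


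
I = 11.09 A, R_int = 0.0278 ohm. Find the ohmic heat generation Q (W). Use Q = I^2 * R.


Q = I^2 * R = 11.09^2 * 0.0278 = 3.419 W

3.419 W


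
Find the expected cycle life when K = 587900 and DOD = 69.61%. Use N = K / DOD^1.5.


DOD^1.5 = 580.77
N = K / DOD^1.5 = 587900 / 580.77 = 1012

1012 cycles


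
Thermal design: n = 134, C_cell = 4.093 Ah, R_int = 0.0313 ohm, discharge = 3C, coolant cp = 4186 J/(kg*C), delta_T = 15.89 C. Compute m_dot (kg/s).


Step 1: I = 3 * 4.093 = 12.279 A
Step 2: Q_cell = I^2 * R = 12.279^2 * 0.0313 = 4.7192 W
Step 3: Q_total = 134 * 4.7192 = 632.37 W
Step 4: m_dot = Q_total / (cp * dT) = 632.37 / (4186 * 15.89) = 0.009507 kg/s

0.009507 kg/s


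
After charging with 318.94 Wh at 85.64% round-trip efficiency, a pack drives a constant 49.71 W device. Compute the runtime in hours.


Step 1: E_discharge = eta/100 * E_charge = 85.64/100 * 318.94 = 273.14 Wh
Step 2: t = E_discharge / P = 273.14 / 49.71 = 5.495 hr

5.495 hr


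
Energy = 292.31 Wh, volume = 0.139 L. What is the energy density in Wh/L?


ED = E / V = 292.31 / 0.139 = 2103 Wh/L

2103 Wh/L


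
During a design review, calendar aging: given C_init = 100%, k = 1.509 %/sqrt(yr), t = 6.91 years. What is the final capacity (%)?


sqrt(t) = sqrt(6.91) = 2.6287
C_final = 100 - 1.509 * 2.6287 = 96.03%

96.03%


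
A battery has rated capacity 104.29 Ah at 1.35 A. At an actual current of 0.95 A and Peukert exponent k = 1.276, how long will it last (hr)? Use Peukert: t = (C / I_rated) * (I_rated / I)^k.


t_rated = C / I_rated = 104.29 / 1.35 = 77.252 hr
(I_rated/I)^k = (1.4211)^1.276 = 1.5658
t = t_rated * (I_rated/I)^k = 77.252 * 1.5658 = 121.0 hr

121.0 hr


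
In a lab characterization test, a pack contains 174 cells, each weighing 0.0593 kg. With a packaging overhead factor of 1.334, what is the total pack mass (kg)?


m_pack = n * m_cell * overhead = 174 * 0.0593 * 1.334 = 13.76 kg

13.76 kg


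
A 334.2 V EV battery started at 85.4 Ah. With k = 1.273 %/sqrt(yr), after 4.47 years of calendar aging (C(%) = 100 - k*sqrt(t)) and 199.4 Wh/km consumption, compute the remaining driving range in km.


Step 1: capacity retention = 100 - 1.273 * sqrt(4.47) = 100 - 1.273 * 2.1142 = 97.309%
Step 2: C_now = 85.4 * 97.309/100 = 83.102 Ah
Step 3: E_pack = V * C_now = 334.2 * 83.102 = 27773 Wh
Step 4: range = E_pack / consumption = 27773 / 199.4 = 139.3 km

139.3 km


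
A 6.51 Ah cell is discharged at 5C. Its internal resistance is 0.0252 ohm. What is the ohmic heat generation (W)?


Step 1: I = C_rate * capacity = 5 * 6.51 = 32.55 A
Step 2: Q = I^2 * R = 32.55^2 * 0.0252 = 1059.5 * 0.0252 = 26.70 W

26.70 W


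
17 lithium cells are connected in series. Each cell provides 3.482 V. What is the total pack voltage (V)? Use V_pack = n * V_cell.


Series voltages add: 17 * 3.482 V = 59.194 V

59.194 V


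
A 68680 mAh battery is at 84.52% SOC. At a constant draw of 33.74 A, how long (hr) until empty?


Convert: C_total = 68680 mAh = 68.68 Ah
Step 1: remaining = SOC/100 * C_total = 84.52/100 * 68.68 = 58.048 Ah
Step 2: t = remaining / I = 58.048 / 33.74 = 1.720 hr

1.720 hr


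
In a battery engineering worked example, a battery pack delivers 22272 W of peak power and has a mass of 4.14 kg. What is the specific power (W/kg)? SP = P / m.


Specific power = 22272 W / 4.14 kg = 5380 W/kg

5380 W/kg


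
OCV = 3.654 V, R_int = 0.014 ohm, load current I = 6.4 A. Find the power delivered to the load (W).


Step 1: V_terminal = OCV - I*R = 3.654 - 6.4 * 0.014 = 3.5644 V
Step 2: P_out = V_terminal * I = 3.5644 * 6.4 = 22.81 W

22.81 W


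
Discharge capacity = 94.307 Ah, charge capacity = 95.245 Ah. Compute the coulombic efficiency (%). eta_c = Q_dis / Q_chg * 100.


Coulombic efficiency = 94.307/95.245 * 100% = 99.02%

99.02%


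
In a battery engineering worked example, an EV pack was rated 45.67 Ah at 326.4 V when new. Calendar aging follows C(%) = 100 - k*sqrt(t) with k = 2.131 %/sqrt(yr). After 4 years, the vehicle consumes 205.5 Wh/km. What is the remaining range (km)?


Step 1: capacity retention = 100 - 2.131 * sqrt(4) = 100 - 2.131 * 2 = 95.738%
Step 2: C_now = 45.67 * 95.738/100 = 43.724 Ah
Step 3: E_pack = V * C_now = 326.4 * 43.724 = 14272 Wh
Step 4: range = E_pack / consumption = 14272 / 205.5 = 69.45 km

69.45 km


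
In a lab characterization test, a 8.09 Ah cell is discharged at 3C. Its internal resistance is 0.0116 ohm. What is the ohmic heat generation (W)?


Step 1: I = C_rate * capacity = 3 * 8.09 = 24.27 A
Step 2: Q = I^2 * R = 24.27^2 * 0.0116 = 589.03 * 0.0116 = 6.833 W

6.833 W


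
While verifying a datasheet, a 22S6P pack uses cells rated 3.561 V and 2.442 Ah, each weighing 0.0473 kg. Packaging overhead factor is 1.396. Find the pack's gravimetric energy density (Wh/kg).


Step 1: V_pack = 22 * 3.561 = 78.342 V
Step 2: C_pack = 6 * 2.442 = 14.652 Ah
Step 3: E_pack = V_pack * C_pack = 78.342 * 14.652 = 1147.9 Wh
Step 4: m_pack = 22 * 6 * 0.0473 * 1.396 = 8.7161 kg
Step 5: ED = E_pack / m_pack = 1147.9 / 8.7161 = 131.7 Wh/kg

131.7 Wh/kg
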